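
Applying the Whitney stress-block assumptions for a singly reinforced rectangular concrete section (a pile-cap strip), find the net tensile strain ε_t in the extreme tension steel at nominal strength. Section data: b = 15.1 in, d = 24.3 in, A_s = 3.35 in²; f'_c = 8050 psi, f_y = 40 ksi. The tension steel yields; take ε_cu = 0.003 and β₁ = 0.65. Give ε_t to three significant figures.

a = A_s f_y/(0.85 f'_c b) = 1.297 in.
β₁ = 0.65, so c = a/β₁ = 1.297/0.65 = 1.995 in.
From the linear strain diagram with ε_cu = 0.003: ε_t = 0.003 (d − c)/c = 0.003 × (24.3 − 1.995)/1.995 = 0.0335.
Since ε_t ≥ 0.005, the section is tension-controlled.

ε_t ≈ 0.0335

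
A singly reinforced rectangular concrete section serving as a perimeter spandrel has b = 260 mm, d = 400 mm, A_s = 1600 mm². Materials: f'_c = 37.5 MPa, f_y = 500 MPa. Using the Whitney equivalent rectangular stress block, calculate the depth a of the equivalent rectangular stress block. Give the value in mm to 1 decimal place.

T = A_s f_y = 1600 × 500 = 800000 N = 800 kN.
Setting C = 0.85 f'_c a b equal to T: a = 800000/(0.85 × 37.5 × 260) = 96.5 mm.

a ≈ 96.5 mm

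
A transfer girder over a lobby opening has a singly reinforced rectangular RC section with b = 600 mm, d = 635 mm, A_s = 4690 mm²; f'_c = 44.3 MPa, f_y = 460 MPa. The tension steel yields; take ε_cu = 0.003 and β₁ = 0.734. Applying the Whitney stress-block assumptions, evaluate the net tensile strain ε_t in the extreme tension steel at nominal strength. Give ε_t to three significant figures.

ε_t ≈ 0.0116

a = A_s f_y/(0.85 f'_c b) = 95.49 mm.
β₁ = 0.734, so c = a/β₁ = 95.49/0.734 = 130.10 mm.
From the linear strain diagram with ε_cu = 0.003: ε_t = 0.003 (d − c)/c = 0.003 × (635 − 130.10)/130.10 = 0.0116.
Since ε_t ≥ 0.005, the section is tension-controlled.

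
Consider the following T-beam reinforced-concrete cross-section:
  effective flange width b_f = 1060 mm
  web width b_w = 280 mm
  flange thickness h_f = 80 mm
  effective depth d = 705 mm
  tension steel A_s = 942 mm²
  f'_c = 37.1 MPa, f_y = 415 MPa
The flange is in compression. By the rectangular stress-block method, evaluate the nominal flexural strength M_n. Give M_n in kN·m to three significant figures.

Tension: T = A_s f_y = 942 × 415 = 390930 N.
Try a within the flange: a = T/(0.85 f'_c b_f) = 390930/(0.85 × 37.1 × 1060) = 11.70 mm.
Since a = 11.70 ≤ h_f = 80 mm, the stress block lies entirely in the flange; analyse as a rectangular beam of width b_f.
M_n = T(d − a/2) = 390930 × (705 − 5.85) = 273.32 × 10⁶ N·mm.
M_n = 273.32 kN·m.

M_n ≈ 273 kN·m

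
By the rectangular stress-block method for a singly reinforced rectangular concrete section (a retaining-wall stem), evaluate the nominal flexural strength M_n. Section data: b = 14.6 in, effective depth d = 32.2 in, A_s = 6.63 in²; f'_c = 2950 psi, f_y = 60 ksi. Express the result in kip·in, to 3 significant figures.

T = A_s f_y = 6.63 × 60 = 397.8 kips.
a = T/(0.85 f'_c b) = 397.8/(0.85 × 2.95 × 14.6) = 10.866 in.
M_n = T(d − a/2) = 397.8 × (32.2 − 5.433) = 10647.9 kip·in.

M_n ≈ 10600 kip·in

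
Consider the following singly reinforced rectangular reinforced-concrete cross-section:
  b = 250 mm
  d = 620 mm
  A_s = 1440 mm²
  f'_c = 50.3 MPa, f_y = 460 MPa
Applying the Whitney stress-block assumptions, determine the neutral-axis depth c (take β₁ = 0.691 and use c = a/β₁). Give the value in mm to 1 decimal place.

T = A_s f_y = 1440 × 460 = 662400 N = 662.4 kN.
Setting C = 0.85 f'_c a b equal to T: a = 662400/(0.85 × 50.3 × 250) = 61.972 mm.
With β₁ = 0.691, c = a/β₁ = 61.972/0.691 = 89.7 mm.

c ≈ 89.7 mm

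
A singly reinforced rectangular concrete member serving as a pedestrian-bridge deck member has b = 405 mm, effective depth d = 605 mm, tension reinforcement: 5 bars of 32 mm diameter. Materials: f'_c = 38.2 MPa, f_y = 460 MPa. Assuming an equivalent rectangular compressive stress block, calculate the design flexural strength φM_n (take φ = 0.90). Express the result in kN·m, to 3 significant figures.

A_s = 5 × 804 = 4020 mm².
T = A_s f_y = 4020 × 460 = 1849200 N = 1849.2 kN.
From C = T: a = T/(0.85 f'_c b) = 1849200/(0.85 × 38.2 × 405) = 140.62 mm.
M_n = T(d − a/2) = 1849.2 kN × (605 − 70.31) mm = 988.75 kN·m.
φM_n = 0.90 × 988.75 = 889.88 kN·m.

φM_n ≈ 890 kN·m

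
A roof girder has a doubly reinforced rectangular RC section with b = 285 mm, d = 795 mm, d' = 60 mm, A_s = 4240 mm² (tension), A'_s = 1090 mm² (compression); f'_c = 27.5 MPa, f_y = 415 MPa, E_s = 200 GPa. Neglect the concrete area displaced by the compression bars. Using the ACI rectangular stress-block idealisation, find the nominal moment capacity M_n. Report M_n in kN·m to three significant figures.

M_n ≈ 1240 kN·m

Assume both tension and compression steel yield.
Net tension couple steel: A_s − A'_s = 3150 mm².
a = (A_s − A'_s) f_y / (0.85 f'_c b) = 1307250/(0.85 × 27.5 × 285) = 196.23 mm.
c = a/β₁ = 196.23/0.85 = 230.86 mm; ε'_s = 0.003(c − d')/c = 0.0022 ≥ f_y/E_s = 0.0021, so compression steel does yield.
M_n = (A_s − A'_s) f_y (d − a/2) + A'_s f_y (d − d') = [1307250 × (795 − 98.115) + 452350 × (795 − 60)] × 10⁻⁶ = 911.00 + 332.48 = 1243.48 kN·m.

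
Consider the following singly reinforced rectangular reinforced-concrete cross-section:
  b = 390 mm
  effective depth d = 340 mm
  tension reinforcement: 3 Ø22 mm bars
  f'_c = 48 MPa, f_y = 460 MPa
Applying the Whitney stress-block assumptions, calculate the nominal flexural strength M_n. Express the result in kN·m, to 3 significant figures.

M_n ≈ 170 kN·m

A_s = 3 × 380 = 1140 mm².
T = A_s f_y = 1140 × 460 = 524400 N = 524.4 kN.
From C = T: a = T/(0.85 f'_c b) = 524400/(0.85 × 48 × 390) = 32.96 mm.
M_n = T(d − a/2) = 524.4 kN × (340 − 16.48) mm = 169.65 kN·m.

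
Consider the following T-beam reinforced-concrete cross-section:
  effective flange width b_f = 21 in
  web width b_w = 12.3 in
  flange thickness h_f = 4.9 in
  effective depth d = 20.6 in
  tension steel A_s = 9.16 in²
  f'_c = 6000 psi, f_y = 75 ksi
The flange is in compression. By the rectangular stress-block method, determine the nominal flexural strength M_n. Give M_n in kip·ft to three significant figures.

M_n ≈ 988 kip·ft

Tension: T = A_s f_y = 9.16 × 75 = 687 kips.
Try a within the flange: a = T/(0.85 f'_c b_f) = 687/(0.85 × 6 × 21) = 6.415 in.
a = 6.415 > h_f = 4.9 in: the block extends into the web. Split into flange-overhang and web parts.
C_f = 0.85 f'_c (b_f − b_w) h_f = 0.85 × 6 × (21 − 12.3) × 4.9 = 217.4 kips.
Remaining web compression depth: a_w = (T − C_f)/(0.85 f'_c b_w) = (687 − 217.4)/(0.85 × 6 × 12.3) = 7.486 in.
M_n = C_f(d − h_f/2) + (T − C_f)(d − a_w/2) = 217.4 × (20.6 − 2.45) + 469.6 × (20.6 − 3.743) = 3945.8 + 7916.0 = 11861.8 kip·in.
M_n = 11861.8/12 = 988.48 kip·ft.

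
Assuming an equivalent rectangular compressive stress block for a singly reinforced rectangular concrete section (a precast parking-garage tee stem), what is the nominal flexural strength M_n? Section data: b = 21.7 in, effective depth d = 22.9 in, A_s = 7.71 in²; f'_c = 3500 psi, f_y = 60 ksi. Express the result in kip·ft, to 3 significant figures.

M_n ≈ 745 kip·ft

T = A_s f_y = 7.71 × 60 = 462.6 kips.
a = T/(0.85 f'_c b) = 462.6/(0.85 × 3.5 × 21.7) = 7.166 in.
M_n = T(d − a/2) = 462.6 × (22.9 − 3.583) = 8936.0 kip·in = 8936.0/12 = 744.67 kip·ft.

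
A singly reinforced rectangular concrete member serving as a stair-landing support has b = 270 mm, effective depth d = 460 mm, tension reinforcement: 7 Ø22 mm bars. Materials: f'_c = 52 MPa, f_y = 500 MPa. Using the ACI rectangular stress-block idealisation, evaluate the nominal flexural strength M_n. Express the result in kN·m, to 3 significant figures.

A_s = 7 × 380 = 2660 mm².
T = A_s f_y = 2660 × 500 = 1330000 N = 1330 kN.
From C = T: a = T/(0.85 f'_c b) = 1330000/(0.85 × 52 × 270) = 111.45 mm.
M_n = T(d − a/2) = 1330 kN × (460 − 55.725) mm = 537.69 kN·m.

M_n ≈ 538 kN·m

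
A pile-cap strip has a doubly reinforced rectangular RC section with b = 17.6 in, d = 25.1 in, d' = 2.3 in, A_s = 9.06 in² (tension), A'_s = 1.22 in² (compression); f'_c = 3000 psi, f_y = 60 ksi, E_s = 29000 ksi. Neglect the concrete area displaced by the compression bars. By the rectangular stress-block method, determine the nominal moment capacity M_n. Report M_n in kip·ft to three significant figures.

M_n ≈ 918 kip·ft

Assume both steels yield.
a = (A_s − A'_s) f_y/(0.85 f'_c b) = (9.06 − 1.22) × 60/(0.85 × 3 × 17.6) = 10.481 in.
c = a/β₁ = 10.481/0.85 = 12.331 in; ε'_s = 0.003(c − d')/c = 0.0024 ≥ ε_y = 0.0021, so the compression steel yields.
M_n = (A_s − A'_s) f_y (d − a/2) + A'_s f_y (d − d') = 470.4 × (25.1 − 5.2405) + 73.2 × (25.1 − 2.3) = 9341.9 + 1669.0 = 11010.9 kip·in = 11010.9/12 = 917.58 kip·ft.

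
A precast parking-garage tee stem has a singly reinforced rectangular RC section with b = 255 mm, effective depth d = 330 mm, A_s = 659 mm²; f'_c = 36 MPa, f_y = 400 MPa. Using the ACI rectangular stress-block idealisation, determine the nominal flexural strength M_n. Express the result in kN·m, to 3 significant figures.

T = A_s f_y = 659 × 400 = 263600 N = 263.6 kN.
From C = T: a = T/(0.85 f'_c b) = 263600/(0.85 × 36 × 255) = 33.78 mm.
M_n = T(d − a/2) = 263.6 kN × (330 − 16.89) mm = 82.54 kN·m.

M_n ≈ 82.5 kN·m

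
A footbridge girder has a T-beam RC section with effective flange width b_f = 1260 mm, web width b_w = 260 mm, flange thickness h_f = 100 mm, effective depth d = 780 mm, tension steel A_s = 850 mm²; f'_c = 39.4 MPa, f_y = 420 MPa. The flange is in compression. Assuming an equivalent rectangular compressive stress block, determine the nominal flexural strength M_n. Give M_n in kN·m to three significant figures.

M_n ≈ 277 kN·m

Tension: T = A_s f_y = 850 × 420 = 357000 N.
Try a within the flange: a = T/(0.85 f'_c b_f) = 357000/(0.85 × 39.4 × 1260) = 8.46 mm.
Since a = 8.46 ≤ h_f = 100 mm, the stress block lies entirely in the flange; analyse as a rectangular beam of width b_f.
M_n = T(d − a/2) = 357000 × (780 − 4.23) = 276.95 × 10⁶ N·mm.
M_n = 276.95 kN·m.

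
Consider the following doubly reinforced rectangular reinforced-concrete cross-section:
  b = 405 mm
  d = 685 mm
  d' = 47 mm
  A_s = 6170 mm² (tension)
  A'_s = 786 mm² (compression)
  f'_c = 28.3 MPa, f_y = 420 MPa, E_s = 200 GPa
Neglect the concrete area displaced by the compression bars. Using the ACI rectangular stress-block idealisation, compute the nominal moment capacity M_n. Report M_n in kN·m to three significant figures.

M_n ≈ 1500 kN·m

Assume both tension and compression steel yield.
Net tension couple steel: A_s − A'_s = 5384 mm².
a = (A_s − A'_s) f_y / (0.85 f'_c b) = 2261280/(0.85 × 28.3 × 405) = 232.11 mm.
c = a/β₁ = 232.11/0.848 = 273.71 mm; ε'_s = 0.003(c − d')/c = 0.0025 ≥ f_y/E_s = 0.0021, so compression steel does yield.
M_n = (A_s − A'_s) f_y (d − a/2) + A'_s f_y (d − d') = [2261280 × (685 − 116.055) + 330120 × (685 − 47)] × 10⁻⁶ = 1286.54 + 210.62 = 1497.16 kN·m.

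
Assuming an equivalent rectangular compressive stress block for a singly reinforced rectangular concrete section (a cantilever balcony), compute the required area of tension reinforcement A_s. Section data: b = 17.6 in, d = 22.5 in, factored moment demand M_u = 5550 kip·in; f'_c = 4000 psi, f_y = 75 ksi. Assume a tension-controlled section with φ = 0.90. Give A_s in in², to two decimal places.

A_s ≈ 4.13 in²

M_n = M_u/φ = 5550/0.90 = 6166.67 kip·in.
From M_n = 0.85 f'_c a b (d − a/2):
a = d − √(d² − 2M_n/(0.85 f'_c b)) = 22.5 − √(22.5² − 2 × 6166.67/(0.85 × 4 × 17.6)) = 5.175 in.
A_s = 0.85 f'_c a b / f_y = 0.85 × 4 × 5.175 × 17.6 / 75 = 4.129 in².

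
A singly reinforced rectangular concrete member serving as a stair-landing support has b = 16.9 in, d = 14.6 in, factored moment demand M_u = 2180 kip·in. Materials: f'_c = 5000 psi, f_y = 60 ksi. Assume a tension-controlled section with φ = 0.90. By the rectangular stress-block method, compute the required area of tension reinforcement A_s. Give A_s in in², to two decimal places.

M_n = M_u/φ = 2180/0.90 = 2422.22 kip·in.
From M_n = 0.85 f'_c a b (d − a/2):
a = d − √(d² − 2M_n/(0.85 f'_c b)) = 14.6 − √(14.6² − 2 × 2422.22/(0.85 × 5 × 16.9)) = 2.529 in.
A_s = 0.85 f'_c a b / f_y = 0.85 × 5 × 2.529 × 16.9 / 60 = 3.027 in².

A_s ≈ 3.03 in²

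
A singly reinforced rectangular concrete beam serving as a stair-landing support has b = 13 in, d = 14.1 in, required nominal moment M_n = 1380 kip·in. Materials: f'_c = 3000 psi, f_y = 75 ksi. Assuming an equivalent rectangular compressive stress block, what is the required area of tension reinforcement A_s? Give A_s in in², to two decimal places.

A_s ≈ 1.48 in²

From M_n = 0.85 f'_c a b (d − a/2):
a = d − √(d² − 2M_n/(0.85 f'_c b)) = 14.1 − √(14.1² − 2 × 1380/(0.85 × 3 × 13)) = 3.350 in.
A_s = 0.85 f'_c a b / f_y = 0.85 × 3 × 3.350 × 13 / 75 = 1.481 in².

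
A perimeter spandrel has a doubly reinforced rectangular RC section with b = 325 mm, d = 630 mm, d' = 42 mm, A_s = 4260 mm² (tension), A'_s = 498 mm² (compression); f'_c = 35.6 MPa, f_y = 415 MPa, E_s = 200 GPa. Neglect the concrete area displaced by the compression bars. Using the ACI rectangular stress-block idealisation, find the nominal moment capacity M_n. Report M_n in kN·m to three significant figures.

Assume both tension and compression steel yield.
Net tension couple steel: A_s − A'_s = 3762 mm².
a = (A_s − A'_s) f_y / (0.85 f'_c b) = 1561230/(0.85 × 35.6 × 325) = 158.75 mm.
c = a/β₁ = 158.75/0.796 = 199.43 mm; ε'_s = 0.003(c − d')/c = 0.0024 ≥ f_y/E_s = 0.0021, so compression steel does yield.
M_n = (A_s − A'_s) f_y (d − a/2) + A'_s f_y (d − d') = [1561230 × (630 − 79.375) + 206670 × (630 − 42)] × 10⁻⁶ = 859.65 + 121.52 = 981.17 kN·m.

M_n ≈ 981 kN·m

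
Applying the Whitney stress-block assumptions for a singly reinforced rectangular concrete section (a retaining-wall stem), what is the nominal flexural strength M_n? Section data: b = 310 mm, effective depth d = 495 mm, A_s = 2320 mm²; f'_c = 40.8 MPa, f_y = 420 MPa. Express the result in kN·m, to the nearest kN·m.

M_n ≈ 438 kN·m

T = A_s f_y = 2320 × 420 = 974400 N = 974.4 kN.
From C = T: a = T/(0.85 f'_c b) = 974400/(0.85 × 40.8 × 310) = 90.64 mm.
M_n = T(d − a/2) = 974.4 kN × (495 − 45.32) mm = 438.17 kN·m.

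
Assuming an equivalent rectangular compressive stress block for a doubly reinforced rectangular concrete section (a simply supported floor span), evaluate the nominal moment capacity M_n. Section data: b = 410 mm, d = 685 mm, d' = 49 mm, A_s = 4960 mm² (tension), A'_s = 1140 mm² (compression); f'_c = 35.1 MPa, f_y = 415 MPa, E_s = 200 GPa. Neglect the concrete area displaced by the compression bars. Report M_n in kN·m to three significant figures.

Assume both tension and compression steel yield.
Net tension couple steel: A_s − A'_s = 3820 mm².
a = (A_s − A'_s) f_y / (0.85 f'_c b) = 1585300/(0.85 × 35.1 × 410) = 129.60 mm.
c = a/β₁ = 129.60/0.799 = 162.20 mm; ε'_s = 0.003(c − d')/c = 0.0021 ≥ f_y/E_s = 0.0021, so compression steel does yield.
M_n = (A_s − A'_s) f_y (d − a/2) + A'_s f_y (d − d') = [1585300 × (685 − 64.8) + 473100 × (685 − 49)] × 10⁻⁶ = 983.20 + 300.89 = 1284.09 kN·m.

M_n ≈ 1280 kN·m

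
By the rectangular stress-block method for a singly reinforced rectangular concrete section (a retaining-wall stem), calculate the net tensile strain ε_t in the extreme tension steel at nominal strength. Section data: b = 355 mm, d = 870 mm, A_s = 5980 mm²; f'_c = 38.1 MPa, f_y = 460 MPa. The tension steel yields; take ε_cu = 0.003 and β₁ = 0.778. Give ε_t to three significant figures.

ε_t ≈ 0.00549

a = A_s f_y/(0.85 f'_c b) = 239.27 mm.
β₁ = 0.778, so c = a/β₁ = 239.27/0.778 = 307.54 mm.
From the linear strain diagram with ε_cu = 0.003: ε_t = 0.003 (d − c)/c = 0.003 × (870 − 307.54)/307.54 = 0.00549.
Since ε_t ≥ 0.005, the section is tension-controlled.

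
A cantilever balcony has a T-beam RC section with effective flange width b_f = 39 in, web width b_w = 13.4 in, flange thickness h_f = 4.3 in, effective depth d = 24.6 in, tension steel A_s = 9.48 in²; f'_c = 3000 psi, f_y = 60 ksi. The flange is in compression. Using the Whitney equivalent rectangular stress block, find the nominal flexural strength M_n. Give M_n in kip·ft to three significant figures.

M_n ≈ 1010 kip·ft

Tension: T = A_s f_y = 9.48 × 60 = 568.8 kips.
Try a within the flange: a = T/(0.85 f'_c b_f) = 568.8/(0.85 × 3 × 39) = 5.719 in.
a = 5.719 > h_f = 4.3 in: the block extends into the web. Split into flange-overhang and web parts.
C_f = 0.85 f'_c (b_f − b_w) h_f = 0.85 × 3 × (39 − 13.4) × 4.3 = 280.7 kips.
Remaining web compression depth: a_w = (T − C_f)/(0.85 f'_c b_w) = (568.8 − 280.7)/(0.85 × 3 × 13.4) = 8.431 in.
M_n = C_f(d − h_f/2) + (T − C_f)(d − a_w/2) = 280.7 × (24.6 − 2.15) + 288.1 × (24.6 − 4.2155) = 6301.7 + 5872.8 = 12174.5 kip·in.
M_n = 12174.5/12 = 1014.54 kip·ft.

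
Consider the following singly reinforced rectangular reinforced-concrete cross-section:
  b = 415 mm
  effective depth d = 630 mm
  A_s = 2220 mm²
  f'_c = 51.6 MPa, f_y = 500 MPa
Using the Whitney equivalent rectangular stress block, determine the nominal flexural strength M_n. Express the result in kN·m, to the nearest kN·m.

T = A_s f_y = 2220 × 500 = 1110000 N = 1110 kN.
From C = T: a = T/(0.85 f'_c b) = 1110000/(0.85 × 51.6 × 415) = 60.98 mm.
M_n = T(d − a/2) = 1110 kN × (630 − 30.49) mm = 665.46 kN·m.

M_n ≈ 665 kN·m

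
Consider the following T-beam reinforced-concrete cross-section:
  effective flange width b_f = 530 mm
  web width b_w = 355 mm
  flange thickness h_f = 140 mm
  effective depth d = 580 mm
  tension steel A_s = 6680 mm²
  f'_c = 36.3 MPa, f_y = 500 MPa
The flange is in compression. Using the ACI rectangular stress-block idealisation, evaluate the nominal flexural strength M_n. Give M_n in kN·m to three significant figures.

Tension: T = A_s f_y = 6680 × 500 = 3340000 N.
Try a within the flange: a = T/(0.85 f'_c b_f) = 3340000/(0.85 × 36.3 × 530) = 204.24 mm.
a = 204.24 > h_f = 140 mm: the block extends into the web. Split into flange-overhang and web parts.
C_f = 0.85 f'_c (b_f − b_w) h_f = 0.85 × 36.3 × (530 − 355) × 140 = 755948 N.
Remaining web compression depth: a_w = (T − C_f)/(0.85 f'_c b_w) = (3340000 − 755948)/(0.85 × 36.3 × 355) = 235.91 mm.
M_n = C_f(d − h_f/2) + (T − C_f)(d − a_w/2) = 755948 × (580 − 70) + 2584052 × (580 − 117.955) = 385.53 + 1193.95 = 1579.48 × 10⁶ N·mm.
M_n = 1579.48 kN·m.

M_n ≈ 1580 kN·m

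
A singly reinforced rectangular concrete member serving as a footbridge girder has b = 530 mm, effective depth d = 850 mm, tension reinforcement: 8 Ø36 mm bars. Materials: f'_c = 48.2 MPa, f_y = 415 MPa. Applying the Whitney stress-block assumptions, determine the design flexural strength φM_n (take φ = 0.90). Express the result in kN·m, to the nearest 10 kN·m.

A_s = 8 × 1018 = 8144 mm².
T = A_s f_y = 8144 × 415 = 3379760 N = 3379.76 kN.
From C = T: a = T/(0.85 f'_c b) = 3379760/(0.85 × 48.2 × 530) = 155.65 mm.
M_n = T(d − a/2) = 3379.76 kN × (850 − 77.825) mm = 2609.77 kN·m.
φM_n = 0.90 × 2609.77 = 2348.79 kN·m.

φM_n ≈ 2350 kN·m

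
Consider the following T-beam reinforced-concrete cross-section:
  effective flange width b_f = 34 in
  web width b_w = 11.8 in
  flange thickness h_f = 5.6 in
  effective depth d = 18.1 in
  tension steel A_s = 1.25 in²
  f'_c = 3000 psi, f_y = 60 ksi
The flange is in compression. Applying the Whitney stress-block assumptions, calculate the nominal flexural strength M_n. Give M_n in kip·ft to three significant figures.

M_n ≈ 110 kip·ft

Tension: T = A_s f_y = 1.25 × 60 = 75 kips.
Try a within the flange: a = T/(0.85 f'_c b_f) = 75/(0.85 × 3 × 34) = 0.865 in.
Since a = 0.865 ≤ h_f = 5.6 in, the stress block lies entirely in the flange; analyse as a rectangular beam of width b_f.
M_n = T(d − a/2) = 75 × (18.1 − 0.4325) = 1325.1 kip·in.
M_n = 1325.1/12 = 110.43 kip·ft.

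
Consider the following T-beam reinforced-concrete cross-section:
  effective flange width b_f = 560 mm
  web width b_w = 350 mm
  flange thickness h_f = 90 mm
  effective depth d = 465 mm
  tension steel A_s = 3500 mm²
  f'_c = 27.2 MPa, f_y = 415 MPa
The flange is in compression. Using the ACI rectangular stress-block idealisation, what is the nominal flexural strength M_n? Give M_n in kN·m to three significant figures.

Tension: T = A_s f_y = 3500 × 415 = 1452500 N.
Try a within the flange: a = T/(0.85 f'_c b_f) = 1452500/(0.85 × 27.2 × 560) = 112.19 mm.
a = 112.19 > h_f = 90 mm: the block extends into the web. Split into flange-overhang and web parts.
C_f = 0.85 f'_c (b_f − b_w) h_f = 0.85 × 27.2 × (560 − 350) × 90 = 436968 N.
Remaining web compression depth: a_w = (T − C_f)/(0.85 f'_c b_w) = (1452500 − 436968)/(0.85 × 27.2 × 350) = 125.50 mm.
M_n = C_f(d − h_f/2) + (T − C_f)(d − a_w/2) = 436968 × (465 − 45) + 1015532 × (465 − 62.75) = 183.53 + 408.50 = 592.03 × 10⁶ N·mm.
M_n = 592.03 kN·m.

M_n ≈ 592 kN·m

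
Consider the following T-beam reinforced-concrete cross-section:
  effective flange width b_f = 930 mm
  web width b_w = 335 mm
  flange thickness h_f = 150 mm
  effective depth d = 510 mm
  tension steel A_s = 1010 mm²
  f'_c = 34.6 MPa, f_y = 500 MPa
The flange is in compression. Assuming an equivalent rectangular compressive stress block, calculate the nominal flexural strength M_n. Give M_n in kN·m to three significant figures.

M_n ≈ 253 kN·m

Tension: T = A_s f_y = 1010 × 500 = 505000 N.
Try a within the flange: a = T/(0.85 f'_c b_f) = 505000/(0.85 × 34.6 × 930) = 18.46 mm.
Since a = 18.46 ≤ h_f = 150 mm, the stress block lies entirely in the flange; analyse as a rectangular beam of width b_f.
M_n = T(d − a/2) = 505000 × (510 − 9.23) = 252.89 × 10⁶ N·mm.
M_n = 252.89 kN·m.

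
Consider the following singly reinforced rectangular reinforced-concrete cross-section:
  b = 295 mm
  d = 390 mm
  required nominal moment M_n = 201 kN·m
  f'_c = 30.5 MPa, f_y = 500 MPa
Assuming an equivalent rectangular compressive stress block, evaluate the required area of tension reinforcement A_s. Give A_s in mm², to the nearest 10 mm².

A_s ≈ 1140 mm²

With M_n = 0.85 f'_c a b (d − a/2), solve the quadratic for a:
a = d − √(d² − 2M_n/(0.85 f'_c b)) = 390 − √(390² − 2 × 201×10⁶/(0.85 × 30.5 × 295)) = 74.51 mm.
A_s = 0.85 f'_c a b / f_y = 0.85 × 30.5 × 74.51 × 295 / 500 = 1139.7 mm².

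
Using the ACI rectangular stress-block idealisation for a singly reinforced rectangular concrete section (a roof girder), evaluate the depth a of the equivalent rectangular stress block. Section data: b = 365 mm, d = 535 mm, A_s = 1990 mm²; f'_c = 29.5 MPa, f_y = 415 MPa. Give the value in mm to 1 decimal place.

T = A_s f_y = 1990 × 415 = 825850 N = 825.85 kN.
Setting C = 0.85 f'_c a b equal to T: a = 825850/(0.85 × 29.5 × 365) = 90.2 mm.

a ≈ 90.2 mm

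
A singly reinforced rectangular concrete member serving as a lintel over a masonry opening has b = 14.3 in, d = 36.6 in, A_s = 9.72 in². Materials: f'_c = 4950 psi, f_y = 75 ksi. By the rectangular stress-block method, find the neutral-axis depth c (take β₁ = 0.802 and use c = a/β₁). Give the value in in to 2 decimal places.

T = A_s f_y = 9.72 × 75 = 729 kips.
a = T/(0.85 f'_c b) = 729/(0.85 × 4.95 × 14.3) = 12.1162 in.
With β₁ = 0.802, c = a/β₁ = 12.1162/0.802 = 15.11 in.

c ≈ 15.11 in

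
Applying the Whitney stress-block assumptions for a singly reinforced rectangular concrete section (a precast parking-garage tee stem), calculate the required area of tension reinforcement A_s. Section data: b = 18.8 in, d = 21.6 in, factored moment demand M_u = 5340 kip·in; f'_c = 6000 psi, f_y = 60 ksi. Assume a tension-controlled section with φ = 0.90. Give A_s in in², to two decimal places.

M_n = M_u/φ = 5340/0.90 = 5933.33 kip·in.
From M_n = 0.85 f'_c a b (d − a/2):
a = d − √(d² − 2M_n/(0.85 f'_c b)) = 21.6 − √(21.6² − 2 × 5933.33/(0.85 × 6 × 18.8)) = 3.085 in.
A_s = 0.85 f'_c a b / f_y = 0.85 × 6 × 3.085 × 18.8 / 60 = 4.930 in².

A_s ≈ 4.93 in²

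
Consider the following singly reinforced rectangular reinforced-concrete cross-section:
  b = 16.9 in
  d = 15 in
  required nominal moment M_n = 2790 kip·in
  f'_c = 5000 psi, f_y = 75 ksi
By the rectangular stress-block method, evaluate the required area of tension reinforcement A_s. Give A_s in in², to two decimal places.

A_s ≈ 2.74 in²

From M_n = 0.85 f'_c a b (d − a/2):
a = d − √(d² − 2M_n/(0.85 f'_c b)) = 15 − √(15² − 2 × 2790/(0.85 × 5 × 16.9)) = 2.863 in.
A_s = 0.85 f'_c a b / f_y = 0.85 × 5 × 2.863 × 16.9 / 75 = 2.742 in².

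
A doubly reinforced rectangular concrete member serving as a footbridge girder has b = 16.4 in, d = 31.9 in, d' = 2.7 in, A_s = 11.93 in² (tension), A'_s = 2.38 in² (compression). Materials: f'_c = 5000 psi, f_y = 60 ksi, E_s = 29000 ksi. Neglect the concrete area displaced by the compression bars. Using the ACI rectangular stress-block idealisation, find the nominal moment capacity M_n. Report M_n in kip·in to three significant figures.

Assume both steels yield.
a = (A_s − A'_s) f_y/(0.85 f'_c b) = (11.93 − 2.38) × 60/(0.85 × 5 × 16.4) = 8.221 in.
c = a/β₁ = 8.221/0.8 = 10.276 in; ε'_s = 0.003(c − d')/c = 0.0022 ≥ ε_y = 0.0021, so the compression steel yields.
M_n = (A_s − A'_s) f_y (d − a/2) + A'_s f_y (d − d') = 573 × (31.9 − 4.1105) + 142.8 × (31.9 − 2.7) = 15923.4 + 4169.8 = 20093.2 kip·in.

M_n ≈ 20100 kip·in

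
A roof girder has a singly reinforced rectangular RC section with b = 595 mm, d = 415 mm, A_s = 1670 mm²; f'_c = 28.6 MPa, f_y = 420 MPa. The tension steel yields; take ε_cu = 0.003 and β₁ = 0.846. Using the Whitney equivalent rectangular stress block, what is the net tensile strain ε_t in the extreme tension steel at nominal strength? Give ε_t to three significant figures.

ε_t ≈ 0.0187

a = A_s f_y/(0.85 f'_c b) = 48.49 mm.
β₁ = 0.846, so c = a/β₁ = 48.49/0.846 = 57.32 mm.
From the linear strain diagram with ε_cu = 0.003: ε_t = 0.003 (d − c)/c = 0.003 × (415 − 57.32)/57.32 = 0.0187.
Since ε_t ≥ 0.005, the section is tension-controlled.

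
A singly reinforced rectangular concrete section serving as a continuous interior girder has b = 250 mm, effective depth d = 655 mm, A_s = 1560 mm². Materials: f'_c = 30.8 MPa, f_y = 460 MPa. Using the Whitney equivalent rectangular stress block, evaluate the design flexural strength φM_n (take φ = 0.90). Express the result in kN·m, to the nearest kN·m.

T = A_s f_y = 1560 × 460 = 717600 N = 717.6 kN.
From C = T: a = T/(0.85 f'_c b) = 717600/(0.85 × 30.8 × 250) = 109.64 mm.
M_n = T(d − a/2) = 717.6 kN × (655 − 54.82) mm = 430.69 kN·m.
φM_n = 0.90 × 430.69 = 387.62 kN·m.

φM_n ≈ 388 kN·m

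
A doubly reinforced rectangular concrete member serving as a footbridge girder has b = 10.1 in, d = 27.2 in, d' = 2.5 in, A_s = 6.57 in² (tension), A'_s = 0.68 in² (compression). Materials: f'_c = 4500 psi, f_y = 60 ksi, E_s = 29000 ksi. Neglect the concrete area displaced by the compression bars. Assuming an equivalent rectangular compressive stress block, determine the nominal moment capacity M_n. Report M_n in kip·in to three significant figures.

Assume both steels yield.
a = (A_s − A'_s) f_y/(0.85 f'_c b) = (6.57 − 0.68) × 60/(0.85 × 4.5 × 10.1) = 9.148 in.
c = a/β₁ = 9.148/0.825 = 11.088 in; ε'_s = 0.003(c − d')/c = 0.0023 ≥ ε_y = 0.0021, so the compression steel yields.
M_n = (A_s − A'_s) f_y (d − a/2) + A'_s f_y (d − d') = 353.4 × (27.2 − 4.574) + 40.8 × (27.2 − 2.5) = 7996.0 + 1007.8 = 9003.8 kip·in.

M_n ≈ 9000 kip·in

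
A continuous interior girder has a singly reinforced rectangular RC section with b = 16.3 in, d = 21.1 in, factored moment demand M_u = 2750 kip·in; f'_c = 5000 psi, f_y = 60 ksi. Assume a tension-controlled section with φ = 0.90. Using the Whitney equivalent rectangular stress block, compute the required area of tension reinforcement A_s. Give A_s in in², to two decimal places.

A_s ≈ 2.55 in²

M_n = M_u/φ = 2750/0.90 = 3055.56 kip·in.
From M_n = 0.85 f'_c a b (d − a/2):
a = d − √(d² − 2M_n/(0.85 f'_c b)) = 21.1 − √(21.1² − 2 × 3055.56/(0.85 × 5 × 16.3)) = 2.206 in.
A_s = 0.85 f'_c a b / f_y = 0.85 × 5 × 2.206 × 16.3 / 60 = 2.547 in².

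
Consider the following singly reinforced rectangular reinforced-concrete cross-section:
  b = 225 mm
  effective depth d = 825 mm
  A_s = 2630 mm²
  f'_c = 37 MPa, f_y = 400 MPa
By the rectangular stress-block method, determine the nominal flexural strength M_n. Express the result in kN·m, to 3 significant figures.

T = A_s f_y = 2630 × 400 = 1052000 N = 1052 kN.
From C = T: a = T/(0.85 f'_c b) = 1052000/(0.85 × 37 × 225) = 148.67 mm.
M_n = T(d − a/2) = 1052 kN × (825 − 74.335) mm = 789.70 kN·m.

M_n ≈ 790 kN·m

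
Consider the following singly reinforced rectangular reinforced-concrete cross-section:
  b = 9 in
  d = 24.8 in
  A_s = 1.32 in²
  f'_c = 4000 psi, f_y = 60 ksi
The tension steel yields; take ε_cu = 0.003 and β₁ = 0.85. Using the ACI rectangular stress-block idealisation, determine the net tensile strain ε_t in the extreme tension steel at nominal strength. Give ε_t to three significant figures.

a = A_s f_y/(0.85 f'_c b) = 2.588 in.
β₁ = 0.85, so c = a/β₁ = 2.588/0.85 = 3.045 in.
From the linear strain diagram with ε_cu = 0.003: ε_t = 0.003 (d − c)/c = 0.003 × (24.8 − 3.045)/3.045 = 0.0214.
Since ε_t ≥ 0.005, the section is tension-controlled.

ε_t ≈ 0.0214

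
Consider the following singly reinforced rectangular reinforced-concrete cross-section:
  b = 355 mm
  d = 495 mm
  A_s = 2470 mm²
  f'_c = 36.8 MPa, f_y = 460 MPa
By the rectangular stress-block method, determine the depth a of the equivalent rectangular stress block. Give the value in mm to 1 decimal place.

a ≈ 102.3 mm

T = A_s f_y = 2470 × 460 = 1136200 N = 1136.2 kN.
Setting C = 0.85 f'_c a b equal to T: a = 1136200/(0.85 × 36.8 × 355) = 102.3 mm.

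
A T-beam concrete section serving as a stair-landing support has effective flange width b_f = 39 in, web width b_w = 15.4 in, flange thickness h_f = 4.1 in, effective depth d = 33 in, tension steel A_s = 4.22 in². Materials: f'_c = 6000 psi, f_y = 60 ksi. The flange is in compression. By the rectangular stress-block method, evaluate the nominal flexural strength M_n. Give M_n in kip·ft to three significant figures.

Tension: T = A_s f_y = 4.22 × 60 = 253.2 kips.
Try a within the flange: a = T/(0.85 f'_c b_f) = 253.2/(0.85 × 6 × 39) = 1.273 in.
Since a = 1.273 ≤ h_f = 4.1 in, the stress block lies entirely in the flange; analyse as a rectangular beam of width b_f.
M_n = T(d − a/2) = 253.2 × (33 − 0.6365) = 8194.4 kip·in.
M_n = 8194.4/12 = 682.87 kip·ft.

M_n ≈ 683 kip·ft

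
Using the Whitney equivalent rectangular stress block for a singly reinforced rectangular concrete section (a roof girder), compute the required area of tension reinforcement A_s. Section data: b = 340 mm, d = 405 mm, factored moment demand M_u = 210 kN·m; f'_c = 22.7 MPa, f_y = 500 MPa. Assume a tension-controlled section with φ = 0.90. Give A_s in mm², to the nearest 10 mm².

A_s ≈ 1310 mm²

M_n = M_u/φ = 210/0.90 = 233.333 kN·m.
With M_n = 0.85 f'_c a b (d − a/2), solve the quadratic for a:
a = d − √(d² − 2M_n/(0.85 f'_c b)) = 405 − √(405² − 2 × 233.333×10⁶/(0.85 × 22.7 × 340)) = 100.22 mm.
A_s = 0.85 f'_c a b / f_y = 0.85 × 22.7 × 100.22 × 340 / 500 = 1314.9 mm².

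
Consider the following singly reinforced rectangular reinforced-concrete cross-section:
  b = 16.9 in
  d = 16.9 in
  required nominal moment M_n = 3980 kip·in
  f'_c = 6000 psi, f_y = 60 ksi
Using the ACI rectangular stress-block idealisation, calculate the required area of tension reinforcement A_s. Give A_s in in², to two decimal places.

From M_n = 0.85 f'_c a b (d − a/2):
a = d − √(d² − 2M_n/(0.85 f'_c b)) = 16.9 − √(16.9² − 2 × 3980/(0.85 × 6 × 16.9)) = 2.998 in.
A_s = 0.85 f'_c a b / f_y = 0.85 × 6 × 2.998 × 16.9 / 60 = 4.307 in².

A_s ≈ 4.31 in²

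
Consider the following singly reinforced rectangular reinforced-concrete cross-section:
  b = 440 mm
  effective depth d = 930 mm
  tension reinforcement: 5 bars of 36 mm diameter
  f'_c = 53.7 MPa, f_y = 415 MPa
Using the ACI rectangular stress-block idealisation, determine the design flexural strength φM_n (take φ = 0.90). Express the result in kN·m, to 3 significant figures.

φM_n ≈ 1670 kN·m

A_s = 5 × 1018 = 5090 mm².
T = A_s f_y = 5090 × 415 = 2112350 N = 2112.35 kN.
From C = T: a = T/(0.85 f'_c b) = 2112350/(0.85 × 53.7 × 440) = 105.18 mm.
M_n = T(d − a/2) = 2112.35 kN × (930 − 52.59) mm = 1853.40 kN·m.
φM_n = 0.90 × 1853.40 = 1668.06 kN·m.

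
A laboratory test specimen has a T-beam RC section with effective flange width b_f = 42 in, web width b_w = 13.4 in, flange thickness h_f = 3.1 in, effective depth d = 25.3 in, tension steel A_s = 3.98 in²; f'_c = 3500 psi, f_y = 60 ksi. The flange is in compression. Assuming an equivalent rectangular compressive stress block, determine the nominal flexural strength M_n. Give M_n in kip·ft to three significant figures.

Tension: T = A_s f_y = 3.98 × 60 = 238.8 kips.
Try a within the flange: a = T/(0.85 f'_c b_f) = 238.8/(0.85 × 3.5 × 42) = 1.911 in.
Since a = 1.911 ≤ h_f = 3.1 in, the stress block lies entirely in the flange; analyse as a rectangular beam of width b_f.
M_n = T(d − a/2) = 238.8 × (25.3 − 0.9555) = 5813.5 kip·in.
M_n = 5813.5/12 = 484.46 kip·ft.

M_n ≈ 484 kip·ft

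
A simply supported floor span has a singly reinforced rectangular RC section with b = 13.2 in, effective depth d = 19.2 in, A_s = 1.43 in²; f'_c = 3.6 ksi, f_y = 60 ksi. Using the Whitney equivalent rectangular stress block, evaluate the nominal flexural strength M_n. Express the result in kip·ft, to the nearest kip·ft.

M_n ≈ 130 kip·ft

T = A_s f_y = 1.43 × 60 = 85.8 kips.
a = T/(0.85 f'_c b) = 85.8/(0.85 × 3.6 × 13.2) = 2.124 in.
M_n = T(d − a/2) = 85.8 × (19.2 − 1.062) = 1556.2 kip·in = 1556.2/12 = 129.68 kip·ft.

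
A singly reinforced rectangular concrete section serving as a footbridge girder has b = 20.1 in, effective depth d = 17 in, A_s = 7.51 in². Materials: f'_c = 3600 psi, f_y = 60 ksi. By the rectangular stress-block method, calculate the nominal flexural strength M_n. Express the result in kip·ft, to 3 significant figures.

T = A_s f_y = 7.51 × 60 = 450.6 kips.
a = T/(0.85 f'_c b) = 450.6/(0.85 × 3.6 × 20.1) = 7.326 in.
M_n = T(d − a/2) = 450.6 × (17 − 3.663) = 6009.7 kip·in = 6009.7/12 = 500.81 kip·ft.

M_n ≈ 501 kip·ft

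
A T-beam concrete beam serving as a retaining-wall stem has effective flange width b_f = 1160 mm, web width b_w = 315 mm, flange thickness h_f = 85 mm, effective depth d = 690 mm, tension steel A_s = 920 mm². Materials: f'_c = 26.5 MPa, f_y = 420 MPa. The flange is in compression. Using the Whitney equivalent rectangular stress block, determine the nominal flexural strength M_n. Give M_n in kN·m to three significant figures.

Tension: T = A_s f_y = 920 × 420 = 386400 N.
Try a within the flange: a = T/(0.85 f'_c b_f) = 386400/(0.85 × 26.5 × 1160) = 14.79 mm.
Since a = 14.79 ≤ h_f = 85 mm, the stress block lies entirely in the flange; analyse as a rectangular beam of width b_f.
M_n = T(d − a/2) = 386400 × (690 − 7.395) = 263.76 × 10⁶ N·mm.
M_n = 263.76 kN·m.

M_n ≈ 264 kN·m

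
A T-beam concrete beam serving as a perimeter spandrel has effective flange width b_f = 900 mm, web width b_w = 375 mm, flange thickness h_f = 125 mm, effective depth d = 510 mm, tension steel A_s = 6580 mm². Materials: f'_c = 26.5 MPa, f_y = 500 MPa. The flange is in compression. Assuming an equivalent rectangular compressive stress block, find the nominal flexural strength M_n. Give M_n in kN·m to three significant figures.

Tension: T = A_s f_y = 6580 × 500 = 3290000 N.
Try a within the flange: a = T/(0.85 f'_c b_f) = 3290000/(0.85 × 26.5 × 900) = 162.29 mm.
a = 162.29 > h_f = 125 mm: the block extends into the web. Split into flange-overhang and web parts.
C_f = 0.85 f'_c (b_f − b_w) h_f = 0.85 × 26.5 × (900 − 375) × 125 = 1478203 N.
Remaining web compression depth: a_w = (T − C_f)/(0.85 f'_c b_w) = (3290000 − 1478203)/(0.85 × 26.5 × 375) = 214.49 mm.
M_n = C_f(d − h_f/2) + (T − C_f)(d − a_w/2) = 1478203 × (510 − 62.5) + 1811797 × (510 − 107.245) = 661.50 + 729.71 = 1391.21 × 10⁶ N·mm.
M_n = 1391.21 kN·m.

M_n ≈ 1390 kN·m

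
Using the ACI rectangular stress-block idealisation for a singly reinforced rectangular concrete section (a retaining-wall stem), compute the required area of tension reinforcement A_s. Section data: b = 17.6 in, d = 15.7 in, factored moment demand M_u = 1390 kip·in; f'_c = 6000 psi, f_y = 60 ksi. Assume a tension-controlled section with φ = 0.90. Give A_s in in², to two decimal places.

M_n = M_u/φ = 1390/0.90 = 1544.44 kip·in.
From M_n = 0.85 f'_c a b (d − a/2):
a = d − √(d² − 2M_n/(0.85 f'_c b)) = 15.7 − √(15.7² − 2 × 1544.44/(0.85 × 6 × 17.6)) = 1.137 in.
A_s = 0.85 f'_c a b / f_y = 0.85 × 6 × 1.137 × 17.6 / 60 = 1.701 in².

A_s ≈ 1.70 in²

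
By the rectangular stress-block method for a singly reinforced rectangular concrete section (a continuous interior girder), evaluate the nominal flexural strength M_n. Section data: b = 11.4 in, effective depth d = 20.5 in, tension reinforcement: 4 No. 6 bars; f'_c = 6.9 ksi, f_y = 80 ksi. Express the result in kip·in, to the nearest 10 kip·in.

M_n ≈ 2740 kip·in

A_s = 4 × 0.44 = 1.76 in².
T = A_s f_y = 1.76 × 80 = 140.8 kips.
a = T/(0.85 f'_c b) = 140.8/(0.85 × 6.9 × 11.4) = 2.106 in.
M_n = T(d − a/2) = 140.8 × (20.5 − 1.053) = 2738.1 kip·in.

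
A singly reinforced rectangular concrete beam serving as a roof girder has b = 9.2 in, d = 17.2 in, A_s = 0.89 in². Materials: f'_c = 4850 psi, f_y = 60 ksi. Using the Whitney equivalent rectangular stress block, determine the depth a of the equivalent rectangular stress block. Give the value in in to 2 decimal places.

a ≈ 1.41 in

T = A_s f_y = 0.89 × 60 = 53.4 kips.
a = T/(0.85 f'_c b) = 53.4/(0.85 × 4.85 × 9.2) = 1.41 in.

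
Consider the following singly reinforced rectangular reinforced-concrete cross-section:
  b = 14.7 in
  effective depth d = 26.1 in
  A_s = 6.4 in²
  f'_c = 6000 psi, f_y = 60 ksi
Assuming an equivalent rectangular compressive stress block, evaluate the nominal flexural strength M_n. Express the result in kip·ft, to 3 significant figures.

T = A_s f_y = 6.4 × 60 = 384 kips.
a = T/(0.85 f'_c b) = 384/(0.85 × 6 × 14.7) = 5.122 in.
M_n = T(d − a/2) = 384 × (26.1 − 2.561) = 9039.0 kip·in = 9039.0/12 = 753.25 kip·ft.

M_n ≈ 753 kip·ft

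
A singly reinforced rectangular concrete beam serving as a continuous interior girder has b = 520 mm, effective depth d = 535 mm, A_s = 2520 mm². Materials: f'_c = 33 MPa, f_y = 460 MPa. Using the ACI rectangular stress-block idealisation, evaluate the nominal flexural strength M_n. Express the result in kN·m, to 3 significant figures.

T = A_s f_y = 2520 × 460 = 1159200 N = 1159.2 kN.
From C = T: a = T/(0.85 f'_c b) = 1159200/(0.85 × 33 × 520) = 79.47 mm.
M_n = T(d − a/2) = 1159.2 kN × (535 − 39.735) mm = 574.11 kN·m.

M_n ≈ 574 kN·m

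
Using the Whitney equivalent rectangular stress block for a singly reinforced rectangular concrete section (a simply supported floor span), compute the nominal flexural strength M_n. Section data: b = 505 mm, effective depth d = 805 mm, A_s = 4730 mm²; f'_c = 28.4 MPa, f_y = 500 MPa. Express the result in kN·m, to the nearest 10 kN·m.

M_n ≈ 1670 kN·m

T = A_s f_y = 4730 × 500 = 2365000 N = 2365 kN.
From C = T: a = T/(0.85 f'_c b) = 2365000/(0.85 × 28.4 × 505) = 194.00 mm.
M_n = T(d − a/2) = 2365 kN × (805 − 97) mm = 1674.42 kN·m.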